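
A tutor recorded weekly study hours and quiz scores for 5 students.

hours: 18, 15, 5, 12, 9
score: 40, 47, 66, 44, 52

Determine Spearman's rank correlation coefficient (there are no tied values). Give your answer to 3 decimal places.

-0.900

Rank hours: 5, 4, 1, 3, 2
Rank score: 1, 3, 5, 2, 4
d = rank(hours) − rank(score): 4, 1, -4, 1, -2; Σd² = 38
ρ = 1 − 6Σd² / [n(n²−1)] = 1 − 6×38 / (5×24) = 1 − 228/120 ≈ -0.900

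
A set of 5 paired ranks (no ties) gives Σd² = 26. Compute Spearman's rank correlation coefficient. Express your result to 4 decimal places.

-0.3000

ρ = 1 − 6Σd² / [n(n²−1)] = 1 − 6×26 / (5×24)
  = 1 − 156/120 = 1 − 1.30000 ≈ -0.3000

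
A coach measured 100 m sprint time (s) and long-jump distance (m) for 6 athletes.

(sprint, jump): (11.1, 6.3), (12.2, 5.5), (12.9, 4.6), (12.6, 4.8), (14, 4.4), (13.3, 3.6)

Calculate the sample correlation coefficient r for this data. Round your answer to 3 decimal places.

-0.870

n = 6, Σx = 76.1, Σy = 29.2, Σx² = 970.11, Σy² = 146.46, Σxy = 366.33
nΣxy − ΣxΣy = 2197.98 − 2222.12 = -24.14
nΣx² − (Σx)² = 5820.66 − 5791.21 = 29.45; nΣy² − (Σy)² = 878.76 − 852.64 = 26.12
r = -24.14 / √(29.45 × 26.12) = -24.14 / 27.7351 ≈ -0.870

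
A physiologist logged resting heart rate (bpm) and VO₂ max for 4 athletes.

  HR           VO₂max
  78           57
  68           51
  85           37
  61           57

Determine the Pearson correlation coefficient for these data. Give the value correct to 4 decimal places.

-0.6990

n = 4, Σx = 292, Σy = 202, Σx² = 21654, Σy² = 10468, Σxy = 14536
nΣxy − ΣxΣy = 58144 − 58984 = -840
nΣx² − (Σx)² = 86616 − 85264 = 1352; nΣy² − (Σy)² = 41872 − 40804 = 1068
r = -840 / √(1352 × 1068) = -840 / 1201.6389 ≈ -0.6990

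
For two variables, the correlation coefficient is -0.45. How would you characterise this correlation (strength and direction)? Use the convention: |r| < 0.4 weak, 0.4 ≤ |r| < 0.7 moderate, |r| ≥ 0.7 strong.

moderate negative

r = -0.45 < 0 so the relationship is negative.
|r| = 0.45, which falls in the moderate range.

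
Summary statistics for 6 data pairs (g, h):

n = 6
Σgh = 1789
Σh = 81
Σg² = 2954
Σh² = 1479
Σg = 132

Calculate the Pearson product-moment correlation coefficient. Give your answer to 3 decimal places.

r = (nΣgh − ΣgΣh) / √[(nΣg² − (Σg)²)(nΣh² − (Σh)²)]
Numerator: 6×1789 − 132×81 = 42
Denominator: √[(17724 − 17424)(8874 − 6561)] = √[300 × 2313] = 833.0066
r = 42 / 833.0066 ≈ 0.050

0.050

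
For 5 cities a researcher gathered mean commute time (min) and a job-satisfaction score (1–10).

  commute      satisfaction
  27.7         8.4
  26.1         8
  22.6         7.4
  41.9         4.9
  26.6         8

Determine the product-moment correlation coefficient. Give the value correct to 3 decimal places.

-0.872

n = 5, Σx = 144.9, Σy = 36.7, Σx² = 4422.43, Σy² = 277.33, Σxy = 1026.83
nΣxy − ΣxΣy = 5134.15 − 5317.83 = -183.68
nΣx² − (Σx)² = 22112.15 − 20996.01 = 1116.14; nΣy² − (Σy)² = 1386.65 − 1346.89 = 39.76
r = -183.68 / √(1116.14 × 39.76) = -183.68 / 210.6602 ≈ -0.872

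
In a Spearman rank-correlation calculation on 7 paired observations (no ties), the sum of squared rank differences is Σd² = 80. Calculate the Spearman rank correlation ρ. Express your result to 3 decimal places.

ρ = 1 − 6Σd² / [n(n²−1)] = 1 − 6×80 / (7×48)
  = 1 − 480/336 = 1 − 1.4286 ≈ -0.429

-0.429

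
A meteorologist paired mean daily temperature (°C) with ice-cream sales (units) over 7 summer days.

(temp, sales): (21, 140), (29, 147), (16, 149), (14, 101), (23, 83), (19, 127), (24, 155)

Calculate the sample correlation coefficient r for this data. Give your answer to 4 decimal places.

n = 7, Σx = 146, Σy = 902, Σx² = 3200, Σy² = 120654, Σxy = 19043
nΣxy − ΣxΣy = 133301 − 131692 = 1609
nΣx² − (Σx)² = 22400 − 21316 = 1084; nΣy² − (Σy)² = 844578 − 813604 = 30974
r = 1609 / √(1084 × 30974) = 1609 / 5794.4643 ≈ 0.2777

0.2777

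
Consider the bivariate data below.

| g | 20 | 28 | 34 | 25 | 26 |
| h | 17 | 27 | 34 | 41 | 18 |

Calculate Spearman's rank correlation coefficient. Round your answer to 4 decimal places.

0.4000

Rank g: 1, 4, 5, 2, 3
Rank h: 1, 3, 4, 5, 2
d = rank(g) − rank(h): 0, 1, 1, -3, 1; Σd² = 12
ρ = 1 − 6Σd² / [n(n²−1)] = 1 − 6×12 / (5×24) = 1 − 72/120 ≈ 0.4000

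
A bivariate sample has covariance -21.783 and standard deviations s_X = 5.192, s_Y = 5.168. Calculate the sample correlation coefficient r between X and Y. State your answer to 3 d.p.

r = Cov(X,Y) / (s_X · s_Y) = -21.783 / (5.192 × 5.168)
  = -21.783 / 26.8323 ≈ -0.812

-0.812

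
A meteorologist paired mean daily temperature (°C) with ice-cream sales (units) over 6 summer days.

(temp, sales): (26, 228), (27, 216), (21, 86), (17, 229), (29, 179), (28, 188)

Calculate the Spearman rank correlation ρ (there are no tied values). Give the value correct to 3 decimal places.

-0.429

Rank temp: 3, 4, 2, 1, 6, 5
Rank sales: 5, 4, 1, 6, 2, 3
d = rank(temp) − rank(sales): -2, 0, 1, -5, 4, 2; Σd² = 50
ρ = 1 − 6Σd² / [n(n²−1)] = 1 − 6×50 / (6×35) = 1 − 300/210 ≈ -0.429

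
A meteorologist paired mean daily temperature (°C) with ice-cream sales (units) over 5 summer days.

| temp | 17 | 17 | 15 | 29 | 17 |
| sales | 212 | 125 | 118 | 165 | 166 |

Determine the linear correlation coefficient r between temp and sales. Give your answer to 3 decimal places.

n = 5, Σx = 95, Σy = 786, Σx² = 1933, Σy² = 129274, Σxy = 15106
nΣxy − ΣxΣy = 75530 − 74670 = 860
nΣx² − (Σx)² = 9665 − 9025 = 640; nΣy² − (Σy)² = 646370 − 617796 = 28574
r = 860 / √(640 × 28574) = 860 / 4276.3723 ≈ 0.201

0.201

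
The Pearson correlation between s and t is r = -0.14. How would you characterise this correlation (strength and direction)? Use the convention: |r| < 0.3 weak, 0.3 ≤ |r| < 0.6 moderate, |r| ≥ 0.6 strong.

r = -0.14 < 0 so the relationship is negative.
|r| = 0.14, which falls in the weak range.

weak negative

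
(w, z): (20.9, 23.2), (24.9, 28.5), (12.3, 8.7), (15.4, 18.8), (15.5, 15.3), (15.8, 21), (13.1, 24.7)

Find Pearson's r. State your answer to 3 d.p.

0.693

n = 7, Σw = 117.9, Σz = 140.2, Σw² = 2106.77, Σz² = 3064.8, Σwz = 2483.58
nΣwz − ΣwΣz = 17385.06 − 16529.58 = 855.48
nΣw² − (Σw)² = 14747.39 − 13900.41 = 846.98; nΣz² − (Σz)² = 21453.6 − 19656.04 = 1797.56
r = 855.48 / √(846.98 × 1797.56) = 855.48 / 1233.8952 ≈ 0.693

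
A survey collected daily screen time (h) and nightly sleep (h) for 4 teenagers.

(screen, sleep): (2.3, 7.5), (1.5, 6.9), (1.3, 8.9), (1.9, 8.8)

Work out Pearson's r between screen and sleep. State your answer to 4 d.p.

-0.2176

n = 4, Σx = 7, Σy = 32.1, Σx² = 12.84, Σy² = 260.51, Σxy = 55.89
nΣxy − ΣxΣy = 223.56 − 224.7 = -1.14
nΣx² − (Σx)² = 51.36 − 49 = 2.36; nΣy² − (Σy)² = 1042.04 − 1030.41 = 11.63
r = -1.14 / √(2.36 × 11.63) = -1.14 / 5.2390 ≈ -0.2176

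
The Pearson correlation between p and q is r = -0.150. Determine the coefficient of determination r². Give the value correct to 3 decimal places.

0.023

r² = (-0.150)² = 0.023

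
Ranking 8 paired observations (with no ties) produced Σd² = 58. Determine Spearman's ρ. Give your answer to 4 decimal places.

ρ = 1 − 6Σd² / [n(n²−1)] = 1 − 6×58 / (8×63)
  = 1 − 348/504 = 1 − 0.69048 ≈ 0.3095

0.3095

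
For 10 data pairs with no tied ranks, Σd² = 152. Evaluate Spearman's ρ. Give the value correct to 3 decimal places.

ρ = 1 − 6Σd² / [n(n²−1)] = 1 − 6×152 / (10×99)
  = 1 − 912/990 = 1 − 0.9212 ≈ 0.079

0.079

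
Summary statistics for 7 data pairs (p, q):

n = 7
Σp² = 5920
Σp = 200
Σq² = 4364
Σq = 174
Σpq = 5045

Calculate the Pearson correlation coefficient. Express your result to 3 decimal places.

r = (nΣpq − ΣpΣq) / √[(nΣp² − (Σp)²)(nΣq² − (Σq)²)]
Numerator: 7×5045 − 200×174 = 515
Denominator: √[(41440 − 40000)(30548 − 30276)] = √[1440 × 272] = 625.8434
r = 515 / 625.8434 ≈ 0.823

0.823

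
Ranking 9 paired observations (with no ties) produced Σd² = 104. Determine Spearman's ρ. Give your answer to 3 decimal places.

0.133

ρ = 1 − 6Σd² / [n(n²−1)] = 1 − 6×104 / (9×80)
  = 1 − 624/720 = 1 − 0.8667 ≈ 0.133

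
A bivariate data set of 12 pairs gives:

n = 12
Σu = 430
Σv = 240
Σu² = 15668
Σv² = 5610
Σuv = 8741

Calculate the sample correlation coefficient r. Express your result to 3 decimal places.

0.307

r = (nΣuv − ΣuΣv) / √[(nΣu² − (Σu)²)(nΣv² − (Σv)²)]
Numerator: 12×8741 − 430×240 = 1692
Denominator: √[(188016 − 184900)(67320 − 57600)] = √[3116 × 9720] = 5503.4099
r = 1692 / 5503.4099 ≈ 0.307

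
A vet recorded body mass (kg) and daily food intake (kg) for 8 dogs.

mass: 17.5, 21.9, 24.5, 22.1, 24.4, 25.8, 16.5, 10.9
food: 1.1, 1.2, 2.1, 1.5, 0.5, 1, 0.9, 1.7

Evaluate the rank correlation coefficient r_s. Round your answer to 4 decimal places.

-0.0714

Rank mass: 3, 4, 7, 5, 6, 8, 2, 1
Rank food: 4, 5, 8, 6, 1, 3, 2, 7
d = rank(mass) − rank(food): -1, -1, -1, -1, 5, 5, 0, -6; Σd² = 90
ρ = 1 − 6Σd² / [n(n²−1)] = 1 − 6×90 / (8×63) = 1 − 540/504 ≈ -0.0714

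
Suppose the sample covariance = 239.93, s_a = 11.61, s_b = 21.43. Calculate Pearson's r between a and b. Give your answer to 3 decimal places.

r = Cov(a,b) / (s_a · s_b) = 239.93 / (11.61 × 21.43)
  = 239.93 / 248.8023 ≈ 0.964

0.964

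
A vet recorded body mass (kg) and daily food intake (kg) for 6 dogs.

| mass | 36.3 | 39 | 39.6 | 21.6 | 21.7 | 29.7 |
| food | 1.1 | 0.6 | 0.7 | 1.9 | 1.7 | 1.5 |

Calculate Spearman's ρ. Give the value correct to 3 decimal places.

Rank mass: 4, 5, 6, 1, 2, 3
Rank food: 3, 1, 2, 6, 5, 4
d = rank(mass) − rank(food): 1, 4, 4, -5, -3, -1; Σd² = 68
ρ = 1 − 6Σd² / [n(n²−1)] = 1 − 6×68 / (6×35) = 1 − 408/210 ≈ -0.943

-0.943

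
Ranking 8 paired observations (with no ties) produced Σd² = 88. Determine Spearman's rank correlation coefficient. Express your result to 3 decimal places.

-0.048

ρ = 1 − 6Σd² / [n(n²−1)] = 1 − 6×88 / (8×63)
  = 1 − 528/504 = 1 − 1.0476 ≈ -0.048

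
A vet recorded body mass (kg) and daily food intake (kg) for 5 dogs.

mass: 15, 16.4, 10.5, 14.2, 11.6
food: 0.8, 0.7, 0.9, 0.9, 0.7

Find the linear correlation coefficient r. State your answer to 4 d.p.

-0.3386

n = 5, Σx = 67.7, Σy = 4, Σx² = 940.41, Σy² = 3.24, Σxy = 53.83
nΣxy − ΣxΣy = 269.15 − 270.8 = -1.65
nΣx² − (Σx)² = 4702.05 − 4583.29 = 118.76; nΣy² − (Σy)² = 16.2 − 16 = 0.2
r = -1.65 / √(118.76 × 0.2) = -1.65 / 4.8736 ≈ -0.3386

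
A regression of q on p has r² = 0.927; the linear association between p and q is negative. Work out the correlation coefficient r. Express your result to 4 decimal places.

|r| = √0.927 = 0.9628
The association is negative, so r = −0.9628.

-0.9628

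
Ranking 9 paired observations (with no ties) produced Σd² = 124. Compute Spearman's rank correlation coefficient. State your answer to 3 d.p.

-0.033

ρ = 1 − 6Σd² / [n(n²−1)] = 1 − 6×124 / (9×80)
  = 1 − 744/720 = 1 − 1.0333 ≈ -0.033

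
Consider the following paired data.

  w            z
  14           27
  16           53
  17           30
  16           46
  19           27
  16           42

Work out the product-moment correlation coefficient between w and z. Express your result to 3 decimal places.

n = 6, Σw = 98, Σz = 225, Σw² = 1614, Σz² = 9047, Σwz = 3657
nΣwz − ΣwΣz = 21942 − 22050 = -108
nΣw² − (Σw)² = 9684 − 9604 = 80; nΣz² − (Σz)² = 54282 − 50625 = 3657
r = -108 / √(80 × 3657) = -108 / 540.8882 ≈ -0.200

-0.200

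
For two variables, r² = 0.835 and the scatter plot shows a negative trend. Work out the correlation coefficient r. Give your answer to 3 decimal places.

-0.914

|r| = √0.835 = 0.914
The association is negative, so r = −0.914.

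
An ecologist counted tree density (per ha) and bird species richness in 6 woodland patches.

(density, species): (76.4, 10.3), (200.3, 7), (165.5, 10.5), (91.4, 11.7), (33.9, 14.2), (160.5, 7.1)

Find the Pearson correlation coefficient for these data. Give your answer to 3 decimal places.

n = 6, Σx = 728, Σy = 60.8, Σx² = 108610.72, Σy² = 654.28, Σxy = 6617.08
nΣxy − ΣxΣy = 39702.48 − 44262.4 = -4559.92
nΣx² − (Σx)² = 651664.32 − 529984 = 121680.32; nΣy² − (Σy)² = 3925.68 − 3696.64 = 229.04
r = -4559.92 / √(121680.32 × 229.04) = -4559.92 / 5279.1723 ≈ -0.864

-0.864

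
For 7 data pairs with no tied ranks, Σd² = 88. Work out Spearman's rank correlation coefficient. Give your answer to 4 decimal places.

-0.5714

ρ = 1 − 6Σd² / [n(n²−1)] = 1 − 6×88 / (7×48)
  = 1 − 528/336 = 1 − 1.57143 ≈ -0.5714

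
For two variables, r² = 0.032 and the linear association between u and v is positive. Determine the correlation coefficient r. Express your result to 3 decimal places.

0.179

|r| = √0.032 = 0.179
The association is positive, so r = 0.179.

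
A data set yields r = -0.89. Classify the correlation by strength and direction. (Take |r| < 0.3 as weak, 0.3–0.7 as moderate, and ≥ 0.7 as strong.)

r = -0.89 < 0 so the relationship is negative.
|r| = 0.89, which falls in the strong range.

strong negative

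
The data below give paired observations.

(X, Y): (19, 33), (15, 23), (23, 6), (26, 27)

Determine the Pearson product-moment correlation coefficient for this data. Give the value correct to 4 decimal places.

n = 4, ΣX = 83, ΣY = 89, ΣX² = 1791, ΣY² = 2383, ΣXY = 1812
nΣXY − ΣXΣY = 7248 − 7387 = -139
nΣX² − (ΣX)² = 7164 − 6889 = 275; nΣY² − (ΣY)² = 9532 − 7921 = 1611
r = -139 / √(275 × 1611) = -139 / 665.6012 ≈ -0.2088

-0.2088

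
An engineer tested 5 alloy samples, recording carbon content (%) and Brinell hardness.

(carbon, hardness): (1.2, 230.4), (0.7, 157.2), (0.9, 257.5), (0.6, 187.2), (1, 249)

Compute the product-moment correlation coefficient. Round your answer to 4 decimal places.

0.6872

n = 5, Σx = 4.4, Σy = 1081.3, Σx² = 4.1, Σy² = 241147.09, Σxy = 979.59
nΣxy − ΣxΣy = 4897.95 − 4757.72 = 140.23
nΣx² − (Σx)² = 20.5 − 19.36 = 1.14; nΣy² − (Σy)² = 1205735.45 − 1169209.69 = 36525.76
r = 140.23 / √(1.14 × 36525.76) = 140.23 / 204.0573 ≈ 0.6872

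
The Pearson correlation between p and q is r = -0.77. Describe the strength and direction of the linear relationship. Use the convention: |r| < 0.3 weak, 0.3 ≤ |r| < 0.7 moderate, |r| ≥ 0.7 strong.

strong negative

r = -0.77 < 0 so the relationship is negative.
|r| = 0.77, which falls in the strong range.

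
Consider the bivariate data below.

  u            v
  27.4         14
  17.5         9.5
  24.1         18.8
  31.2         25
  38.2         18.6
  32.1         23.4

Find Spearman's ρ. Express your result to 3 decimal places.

0.486

Rank u: 3, 1, 2, 4, 6, 5
Rank v: 2, 1, 4, 6, 3, 5
d = rank(u) − rank(v): 1, 0, -2, -2, 3, 0; Σd² = 18
ρ = 1 − 6Σd² / [n(n²−1)] = 1 − 6×18 / (6×35) = 1 − 108/210 ≈ 0.486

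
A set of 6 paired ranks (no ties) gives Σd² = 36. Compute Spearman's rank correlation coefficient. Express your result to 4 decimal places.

ρ = 1 − 6Σd² / [n(n²−1)] = 1 − 6×36 / (6×35)
  = 1 − 216/210 = 1 − 1.02857 ≈ -0.0286

-0.0286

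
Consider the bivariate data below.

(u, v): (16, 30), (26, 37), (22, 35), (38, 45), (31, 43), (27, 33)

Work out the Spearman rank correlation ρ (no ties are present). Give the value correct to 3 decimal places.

0.829

Rank u: 1, 3, 2, 6, 5, 4
Rank v: 1, 4, 3, 6, 5, 2
d = rank(u) − rank(v): 0, -1, -1, 0, 0, 2; Σd² = 6
ρ = 1 − 6Σd² / [n(n²−1)] = 1 − 6×6 / (6×35) = 1 − 36/210 ≈ 0.829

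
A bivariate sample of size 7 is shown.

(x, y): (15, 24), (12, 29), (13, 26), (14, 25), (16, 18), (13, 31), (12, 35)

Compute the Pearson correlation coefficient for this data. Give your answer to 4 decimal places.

-0.8971

n = 7, Σx = 95, Σy = 188, Σx² = 1303, Σy² = 5228, Σxy = 2507
nΣxy − ΣxΣy = 17549 − 17860 = -311
nΣx² − (Σx)² = 9121 − 9025 = 96; nΣy² − (Σy)² = 36596 − 35344 = 1252
r = -311 / √(96 × 1252) = -311 / 346.6872 ≈ -0.8971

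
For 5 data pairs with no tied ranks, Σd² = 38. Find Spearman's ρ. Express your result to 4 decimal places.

-0.9000

ρ = 1 − 6Σd² / [n(n²−1)] = 1 − 6×38 / (5×24)
  = 1 − 228/120 = 1 − 1.90000 ≈ -0.9000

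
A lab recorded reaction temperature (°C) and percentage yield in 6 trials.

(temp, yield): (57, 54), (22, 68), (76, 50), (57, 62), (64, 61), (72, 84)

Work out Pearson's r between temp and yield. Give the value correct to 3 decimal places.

-0.106

n = 6, Σx = 348, Σy = 379, Σx² = 22038, Σy² = 24661, Σxy = 21860
nΣxy − ΣxΣy = 131160 − 131892 = -732
nΣx² − (Σx)² = 132228 − 121104 = 11124; nΣy² − (Σy)² = 147966 − 143641 = 4325
r = -732 / √(11124 × 4325) = -732 / 6936.2310 ≈ -0.106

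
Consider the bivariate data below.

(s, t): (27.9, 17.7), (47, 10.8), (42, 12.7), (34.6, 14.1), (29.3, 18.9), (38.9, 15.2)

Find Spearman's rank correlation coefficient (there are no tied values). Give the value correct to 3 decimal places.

Rank s: 1, 6, 5, 3, 2, 4
Rank t: 5, 1, 2, 3, 6, 4
d = rank(s) − rank(t): -4, 5, 3, 0, -4, 0; Σd² = 66
ρ = 1 − 6Σd² / [n(n²−1)] = 1 − 6×66 / (6×35) = 1 − 396/210 ≈ -0.886

-0.886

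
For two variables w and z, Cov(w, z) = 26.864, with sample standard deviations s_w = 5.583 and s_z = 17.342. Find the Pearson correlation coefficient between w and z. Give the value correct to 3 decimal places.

0.277

r = Cov(w,z) / (s_w · s_z) = 26.864 / (5.583 × 17.342)
  = 26.864 / 96.8204 ≈ 0.277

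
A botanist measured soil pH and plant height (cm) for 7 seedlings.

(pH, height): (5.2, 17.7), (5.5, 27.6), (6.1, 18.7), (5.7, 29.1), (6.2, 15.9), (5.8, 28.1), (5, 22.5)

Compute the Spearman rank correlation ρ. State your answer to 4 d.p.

-0.2143

Rank pH: 2, 3, 6, 4, 7, 5, 1
Rank height: 2, 5, 3, 7, 1, 6, 4
d = rank(pH) − rank(height): 0, -2, 3, -3, 6, -1, -3; Σd² = 68
ρ = 1 − 6Σd² / [n(n²−1)] = 1 − 6×68 / (7×48) = 1 − 408/336 ≈ -0.2143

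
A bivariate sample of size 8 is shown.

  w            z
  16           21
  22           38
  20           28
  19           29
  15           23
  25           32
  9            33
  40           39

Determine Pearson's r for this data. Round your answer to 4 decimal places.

n = 8, Σw = 166, Σz = 243, Σw² = 4032, Σz² = 7673, Σwz = 5285
nΣwz − ΣwΣz = 42280 − 40338 = 1942
nΣw² − (Σw)² = 32256 − 27556 = 4700; nΣz² − (Σz)² = 61384 − 59049 = 2335
r = 1942 / √(4700 × 2335) = 1942 / 3312.7783 ≈ 0.5862

0.5862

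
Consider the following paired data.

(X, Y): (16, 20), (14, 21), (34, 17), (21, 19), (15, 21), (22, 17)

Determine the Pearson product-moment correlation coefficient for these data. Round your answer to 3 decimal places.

n = 6, ΣX = 122, ΣY = 115, ΣX² = 2758, ΣY² = 2221, ΣXY = 2280
nΣXY − ΣXΣY = 13680 − 14030 = -350
nΣX² − (ΣX)² = 16548 − 14884 = 1664; nΣY² − (ΣY)² = 13326 − 13225 = 101
r = -350 / √(1664 × 101) = -350 / 409.9561 ≈ -0.854

-0.854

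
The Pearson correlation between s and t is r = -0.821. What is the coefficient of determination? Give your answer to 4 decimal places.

r² = (-0.821)² = 0.6740

0.6740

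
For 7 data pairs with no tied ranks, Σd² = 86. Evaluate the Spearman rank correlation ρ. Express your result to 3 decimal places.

ρ = 1 − 6Σd² / [n(n²−1)] = 1 − 6×86 / (7×48)
  = 1 − 516/336 = 1 − 1.5357 ≈ -0.536

-0.536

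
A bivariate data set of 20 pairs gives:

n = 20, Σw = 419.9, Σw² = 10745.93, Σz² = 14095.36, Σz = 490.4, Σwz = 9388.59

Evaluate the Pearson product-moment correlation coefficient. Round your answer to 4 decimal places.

r = (nΣwz − ΣwΣz) / √[(nΣw² − (Σw)²)(nΣz² − (Σz)²)]
Numerator: 20×9388.59 − 419.9×490.4 = -18147.16
Denominator: √[(214918.6 − 176316.01)(281907.2 − 240492.16)] = √[38602.59 × 41415.04] = 39984.0944
r = -18147.16 / 39984.0944 ≈ -0.4539

-0.4539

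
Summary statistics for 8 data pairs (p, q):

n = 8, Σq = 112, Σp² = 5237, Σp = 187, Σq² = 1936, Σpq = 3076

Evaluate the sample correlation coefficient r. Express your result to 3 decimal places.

0.811

r = (nΣpq − ΣpΣq) / √[(nΣp² − (Σp)²)(nΣq² − (Σq)²)]
Numerator: 8×3076 − 187×112 = 3664
Denominator: √[(41896 − 34969)(15488 − 12544)] = √[6927 × 2944] = 4515.8707
r = 3664 / 4515.8707 ≈ 0.811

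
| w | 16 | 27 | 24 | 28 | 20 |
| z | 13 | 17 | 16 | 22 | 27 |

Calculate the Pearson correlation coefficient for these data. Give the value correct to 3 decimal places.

n = 5, Σw = 115, Σz = 95, Σw² = 2745, Σz² = 1927, Σwz = 2207
nΣwz − ΣwΣz = 11035 − 10925 = 110
nΣw² − (Σw)² = 13725 − 13225 = 500; nΣz² − (Σz)² = 9635 − 9025 = 610
r = 110 / √(500 × 610) = 110 / 552.2681 ≈ 0.199

0.199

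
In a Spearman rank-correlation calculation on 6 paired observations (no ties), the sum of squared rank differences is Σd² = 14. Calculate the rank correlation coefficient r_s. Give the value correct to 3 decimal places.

0.600

ρ = 1 − 6Σd² / [n(n²−1)] = 1 − 6×14 / (6×35)
  = 1 − 84/210 = 1 − 0.4000 ≈ 0.600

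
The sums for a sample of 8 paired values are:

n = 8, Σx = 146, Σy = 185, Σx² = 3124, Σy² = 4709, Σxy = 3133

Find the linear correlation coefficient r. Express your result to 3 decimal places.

r = (nΣxy − ΣxΣy) / √[(nΣx² − (Σx)²)(nΣy² − (Σy)²)]
Numerator: 8×3133 − 146×185 = -1946
Denominator: √[(24992 − 21316)(37672 − 34225)] = √[3676 × 3447] = 3559.6590
r = -1946 / 3559.6590 ≈ -0.547

-0.547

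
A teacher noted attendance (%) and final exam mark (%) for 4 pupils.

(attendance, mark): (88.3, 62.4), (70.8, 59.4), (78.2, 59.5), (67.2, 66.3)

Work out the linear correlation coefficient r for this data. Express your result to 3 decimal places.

n = 4, Σx = 304.5, Σy = 247.6, Σx² = 23440.61, Σy² = 15358.06, Σxy = 18823.7
nΣxy − ΣxΣy = 75294.8 − 75394.2 = -99.4
nΣx² − (Σx)² = 93762.44 − 92720.25 = 1042.19; nΣy² − (Σy)² = 61432.24 − 61305.76 = 126.48
r = -99.4 / √(1042.19 × 126.48) = -99.4 / 363.0650 ≈ -0.274

-0.274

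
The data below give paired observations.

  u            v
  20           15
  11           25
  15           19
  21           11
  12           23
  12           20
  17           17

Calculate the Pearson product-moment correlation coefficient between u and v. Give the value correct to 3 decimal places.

n = 7, Σu = 108, Σv = 130, Σu² = 1764, Σv² = 2550, Σuv = 1896
nΣuv − ΣuΣv = 13272 − 14040 = -768
nΣu² − (Σu)² = 12348 − 11664 = 684; nΣv² − (Σv)² = 17850 − 16900 = 950
r = -768 / √(684 × 950) = -768 / 806.1017 ≈ -0.953

-0.953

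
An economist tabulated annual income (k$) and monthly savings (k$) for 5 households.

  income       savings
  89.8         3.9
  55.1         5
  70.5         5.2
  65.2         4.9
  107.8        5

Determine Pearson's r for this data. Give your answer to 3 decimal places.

n = 5, Σx = 388.4, Σy = 24, Σx² = 31942.18, Σy² = 116.26, Σxy = 1850.8
nΣxy − ΣxΣy = 9254 − 9321.6 = -67.6
nΣx² − (Σx)² = 159710.9 − 150854.56 = 8856.34; nΣy² − (Σy)² = 581.3 − 576 = 5.3
r = -67.6 / √(8856.34 × 5.3) = -67.6 / 216.6532 ≈ -0.312

-0.312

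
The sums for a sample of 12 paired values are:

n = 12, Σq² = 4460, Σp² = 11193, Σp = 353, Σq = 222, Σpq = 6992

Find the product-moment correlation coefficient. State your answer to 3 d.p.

r = (nΣpq − ΣpΣq) / √[(nΣp² − (Σp)²)(nΣq² − (Σq)²)]
Numerator: 12×6992 − 353×222 = 5538
Denominator: √[(134316 − 124609)(53520 − 49284)] = √[9707 × 4236] = 6412.3983
r = 5538 / 6412.3983 ≈ 0.864

0.864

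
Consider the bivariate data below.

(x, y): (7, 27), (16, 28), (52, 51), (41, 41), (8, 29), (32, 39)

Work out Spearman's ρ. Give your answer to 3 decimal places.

Rank x: 1, 3, 6, 5, 2, 4
Rank y: 1, 2, 6, 5, 3, 4
d = rank(x) − rank(y): 0, 1, 0, 0, -1, 0; Σd² = 2
ρ = 1 − 6Σd² / [n(n²−1)] = 1 − 6×2 / (6×35) = 1 − 12/210 ≈ 0.943

0.943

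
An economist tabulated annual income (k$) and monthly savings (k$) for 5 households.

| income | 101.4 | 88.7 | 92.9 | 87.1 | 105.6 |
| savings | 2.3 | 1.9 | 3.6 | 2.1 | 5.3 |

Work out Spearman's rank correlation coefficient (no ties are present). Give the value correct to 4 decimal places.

Rank income: 4, 2, 3, 1, 5
Rank savings: 3, 1, 4, 2, 5
d = rank(income) − rank(savings): 1, 1, -1, -1, 0; Σd² = 4
ρ = 1 − 6Σd² / [n(n²−1)] = 1 − 6×4 / (5×24) = 1 − 24/120 ≈ 0.8000

0.8000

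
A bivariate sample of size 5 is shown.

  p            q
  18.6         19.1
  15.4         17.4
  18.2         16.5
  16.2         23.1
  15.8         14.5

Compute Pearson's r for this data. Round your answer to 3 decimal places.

0.060

n = 5, Σp = 84.2, Σq = 90.6, Σp² = 1426.44, Σq² = 1683.68, Σpq = 1526.84
nΣpq − ΣpΣq = 7634.2 − 7628.52 = 5.68
nΣp² − (Σp)² = 7132.2 − 7089.64 = 42.56; nΣq² − (Σq)² = 8418.4 − 8208.36 = 210.04
r = 5.68 / √(42.56 × 210.04) = 5.68 / 94.5479 ≈ 0.060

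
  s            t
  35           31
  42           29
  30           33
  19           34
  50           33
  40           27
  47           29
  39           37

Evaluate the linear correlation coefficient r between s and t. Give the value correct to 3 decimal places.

n = 8, Σs = 302, Σt = 253, Σs² = 12080, Σt² = 8075, Σst = 9475
nΣst − ΣsΣt = 75800 − 76406 = -606
nΣs² − (Σs)² = 96640 − 91204 = 5436; nΣt² − (Σt)² = 64600 − 64009 = 591
r = -606 / √(5436 × 591) = -606 / 1792.3939 ≈ -0.338

-0.338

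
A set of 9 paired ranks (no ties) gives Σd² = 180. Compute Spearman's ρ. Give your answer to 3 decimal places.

ρ = 1 − 6Σd² / [n(n²−1)] = 1 − 6×180 / (9×80)
  = 1 − 1080/720 = 1 − 1.5000 ≈ -0.500

-0.500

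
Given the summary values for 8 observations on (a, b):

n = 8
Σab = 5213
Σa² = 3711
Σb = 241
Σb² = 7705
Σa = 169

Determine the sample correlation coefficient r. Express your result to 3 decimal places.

r = (nΣab − ΣaΣb) / √[(nΣa² − (Σa)²)(nΣb² − (Σb)²)]
Numerator: 8×5213 − 169×241 = 975
Denominator: √[(29688 − 28561)(61640 − 58081)] = √[1127 × 3559] = 2002.7464
r = 975 / 2002.7464 ≈ 0.487

0.487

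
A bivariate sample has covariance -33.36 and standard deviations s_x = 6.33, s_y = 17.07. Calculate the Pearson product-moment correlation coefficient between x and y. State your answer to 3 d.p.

r = Cov(x,y) / (s_x · s_y) = -33.36 / (6.33 × 17.07)
  = -33.36 / 108.0531 ≈ -0.309

-0.309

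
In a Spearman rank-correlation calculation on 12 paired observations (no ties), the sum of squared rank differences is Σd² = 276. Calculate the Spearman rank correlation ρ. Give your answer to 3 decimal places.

0.035

ρ = 1 − 6Σd² / [n(n²−1)] = 1 − 6×276 / (12×143)
  = 1 − 1656/1716 = 1 − 0.9650 ≈ 0.035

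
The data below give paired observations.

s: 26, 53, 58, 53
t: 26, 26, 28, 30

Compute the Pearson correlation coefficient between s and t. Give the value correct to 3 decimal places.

n = 4, Σs = 190, Σt = 110, Σs² = 9658, Σt² = 3036, Σst = 5268
nΣst − ΣsΣt = 21072 − 20900 = 172
nΣs² − (Σs)² = 38632 − 36100 = 2532; nΣt² − (Σt)² = 12144 − 12100 = 44
r = 172 / √(2532 × 44) = 172 / 333.7784 ≈ 0.515

0.515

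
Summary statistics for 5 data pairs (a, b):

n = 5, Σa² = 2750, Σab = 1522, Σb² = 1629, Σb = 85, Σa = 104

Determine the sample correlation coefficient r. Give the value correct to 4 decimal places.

r = (nΣab − ΣaΣb) / √[(nΣa² − (Σa)²)(nΣb² − (Σb)²)]
Numerator: 5×1522 − 104×85 = -1230
Denominator: √[(13750 − 10816)(8145 − 7225)] = √[2934 × 920] = 1642.9486
r = -1230 / 1642.9486 ≈ -0.7487

-0.7487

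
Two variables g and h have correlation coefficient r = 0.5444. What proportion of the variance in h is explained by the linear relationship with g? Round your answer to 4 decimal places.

0.2964

r² = (0.5444)² = 0.2964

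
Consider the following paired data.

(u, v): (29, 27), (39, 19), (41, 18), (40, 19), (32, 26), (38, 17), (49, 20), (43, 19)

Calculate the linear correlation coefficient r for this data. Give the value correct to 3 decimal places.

-0.721

n = 8, Σu = 311, Σv = 165, Σu² = 12361, Σv² = 3501, Σuv = 6297
nΣuv − ΣuΣv = 50376 − 51315 = -939
nΣu² − (Σu)² = 98888 − 96721 = 2167; nΣv² − (Σv)² = 28008 − 27225 = 783
r = -939 / √(2167 × 783) = -939 / 1302.5978 ≈ -0.721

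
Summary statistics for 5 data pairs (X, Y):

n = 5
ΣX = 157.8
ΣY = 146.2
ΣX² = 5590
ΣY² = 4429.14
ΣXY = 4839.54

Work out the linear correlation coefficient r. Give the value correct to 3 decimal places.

r = (nΣXY − ΣXΣY) / √[(nΣX² − (ΣX)²)(nΣY² − (ΣY)²)]
Numerator: 5×4839.54 − 157.8×146.2 = 1127.34
Denominator: √[(27950 − 24900.84)(22145.7 − 21374.44)] = √[3049.16 × 771.26] = 1533.5238
r = 1127.34 / 1533.5238 ≈ 0.735

0.735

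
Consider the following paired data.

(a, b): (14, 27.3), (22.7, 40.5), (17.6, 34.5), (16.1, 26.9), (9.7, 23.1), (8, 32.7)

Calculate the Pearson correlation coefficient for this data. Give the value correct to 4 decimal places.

0.6560

n = 6, Σa = 88.1, Σb = 185, Σa² = 1438.35, Σb² = 5902.3, Σab = 2827.51
nΣab − ΣaΣb = 16965.06 − 16298.5 = 666.56
nΣa² − (Σa)² = 8630.1 − 7761.61 = 868.49; nΣb² − (Σb)² = 35413.8 − 34225 = 1188.8
r = 666.56 / √(868.49 × 1188.8) = 666.56 / 1016.1008 ≈ 0.6560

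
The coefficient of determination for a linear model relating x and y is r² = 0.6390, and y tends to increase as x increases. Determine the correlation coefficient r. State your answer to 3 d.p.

|r| = √0.6390 = 0.799
The association is positive, so r = 0.799.

0.799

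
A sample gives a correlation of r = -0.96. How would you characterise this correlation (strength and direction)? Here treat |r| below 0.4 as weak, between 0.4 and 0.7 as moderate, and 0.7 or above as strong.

strong negative

r = -0.96 < 0 so the relationship is negative.
|r| = 0.96, which falls in the strong range.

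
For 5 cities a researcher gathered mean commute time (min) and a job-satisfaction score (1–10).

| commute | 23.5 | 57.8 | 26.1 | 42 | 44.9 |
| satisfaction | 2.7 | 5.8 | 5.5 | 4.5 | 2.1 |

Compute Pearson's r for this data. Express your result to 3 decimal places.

n = 5, Σx = 194.3, Σy = 20.6, Σx² = 8354.31, Σy² = 95.84, Σxy = 825.53
nΣxy − ΣxΣy = 4127.65 − 4002.58 = 125.07
nΣx² − (Σx)² = 41771.55 − 37752.49 = 4019.06; nΣy² − (Σy)² = 479.2 − 424.36 = 54.84
r = 125.07 / √(4019.06 × 54.84) = 125.07 / 469.4734 ≈ 0.266

0.266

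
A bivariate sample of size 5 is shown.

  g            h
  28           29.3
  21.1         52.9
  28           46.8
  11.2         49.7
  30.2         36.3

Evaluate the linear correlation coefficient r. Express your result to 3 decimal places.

n = 5, Σg = 118.5, Σh = 215, Σg² = 3050.69, Σh² = 9634.92, Σgh = 4899.89
nΣgh − ΣgΣh = 24499.45 − 25477.5 = -978.05
nΣg² − (Σg)² = 15253.45 − 14042.25 = 1211.2; nΣh² − (Σh)² = 48174.6 − 46225 = 1949.6
r = -978.05 / √(1211.2 × 1949.6) = -978.05 / 1536.6703 ≈ -0.636

-0.636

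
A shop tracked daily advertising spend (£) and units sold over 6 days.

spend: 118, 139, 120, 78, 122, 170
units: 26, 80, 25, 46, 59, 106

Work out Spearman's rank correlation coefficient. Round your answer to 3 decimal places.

0.771

Rank spend: 2, 5, 3, 1, 4, 6
Rank units: 2, 5, 1, 3, 4, 6
d = rank(spend) − rank(units): 0, 0, 2, -2, 0, 0; Σd² = 8
ρ = 1 − 6Σd² / [n(n²−1)] = 1 − 6×8 / (6×35) = 1 − 48/210 ≈ 0.771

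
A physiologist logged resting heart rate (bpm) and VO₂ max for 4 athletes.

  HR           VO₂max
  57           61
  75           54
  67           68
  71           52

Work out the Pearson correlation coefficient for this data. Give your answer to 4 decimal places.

n = 4, Σx = 270, Σy = 235, Σx² = 18404, Σy² = 13965, Σxy = 15775
nΣxy − ΣxΣy = 63100 − 63450 = -350
nΣx² − (Σx)² = 73616 − 72900 = 716; nΣy² − (Σy)² = 55860 − 55225 = 635
r = -350 / √(716 × 635) = -350 / 674.2848 ≈ -0.5191

-0.5191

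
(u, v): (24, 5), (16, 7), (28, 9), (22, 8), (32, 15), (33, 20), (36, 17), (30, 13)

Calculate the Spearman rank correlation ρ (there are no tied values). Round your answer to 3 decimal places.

0.905

Rank u: 3, 1, 4, 2, 6, 7, 8, 5
Rank v: 1, 2, 4, 3, 6, 8, 7, 5
d = rank(u) − rank(v): 2, -1, 0, -1, 0, -1, 1, 0; Σd² = 8
ρ = 1 − 6Σd² / [n(n²−1)] = 1 − 6×8 / (8×63) = 1 − 48/504 ≈ 0.905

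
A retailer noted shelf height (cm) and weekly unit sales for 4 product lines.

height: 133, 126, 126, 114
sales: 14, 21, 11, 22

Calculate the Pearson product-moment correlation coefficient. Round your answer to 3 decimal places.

-0.639

n = 4, Σx = 499, Σy = 68, Σx² = 62437, Σy² = 1242, Σxy = 8402
nΣxy − ΣxΣy = 33608 − 33932 = -324
nΣx² − (Σx)² = 249748 − 249001 = 747; nΣy² − (Σy)² = 4968 − 4624 = 344
r = -324 / √(747 × 344) = -324 / 506.9201 ≈ -0.639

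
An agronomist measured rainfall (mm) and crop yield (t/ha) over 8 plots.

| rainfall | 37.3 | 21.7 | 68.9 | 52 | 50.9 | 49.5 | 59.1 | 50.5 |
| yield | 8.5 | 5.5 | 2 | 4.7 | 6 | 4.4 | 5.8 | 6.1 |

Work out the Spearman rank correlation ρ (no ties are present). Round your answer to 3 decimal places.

Rank rainfall: 2, 1, 8, 6, 5, 3, 7, 4
Rank yield: 8, 4, 1, 3, 6, 2, 5, 7
d = rank(rainfall) − rank(yield): -6, -3, 7, 3, -1, 1, 2, -3; Σd² = 118
ρ = 1 − 6Σd² / [n(n²−1)] = 1 − 6×118 / (8×63) = 1 − 708/504 ≈ -0.405

-0.405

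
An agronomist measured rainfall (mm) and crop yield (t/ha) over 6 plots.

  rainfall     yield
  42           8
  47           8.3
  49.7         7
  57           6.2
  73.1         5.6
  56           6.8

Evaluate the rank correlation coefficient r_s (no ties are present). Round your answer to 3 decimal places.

-0.943

Rank rainfall: 1, 2, 3, 5, 6, 4
Rank yield: 5, 6, 4, 2, 1, 3
d = rank(rainfall) − rank(yield): -4, -4, -1, 3, 5, 1; Σd² = 68
ρ = 1 − 6Σd² / [n(n²−1)] = 1 − 6×68 / (6×35) = 1 − 408/210 ≈ -0.943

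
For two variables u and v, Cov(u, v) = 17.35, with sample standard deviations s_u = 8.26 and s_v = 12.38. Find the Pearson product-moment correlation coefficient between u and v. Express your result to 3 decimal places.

0.170

r = Cov(u,v) / (s_u · s_v) = 17.35 / (8.26 × 12.38)
  = 17.35 / 102.2588 ≈ 0.170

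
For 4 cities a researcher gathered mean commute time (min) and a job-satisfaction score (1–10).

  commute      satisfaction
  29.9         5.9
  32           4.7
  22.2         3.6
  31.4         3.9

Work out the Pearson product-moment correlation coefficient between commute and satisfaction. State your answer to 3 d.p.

0.469

n = 4, Σx = 115.5, Σy = 18.1, Σx² = 3396.81, Σy² = 85.07, Σxy = 529.19
nΣxy − ΣxΣy = 2116.76 − 2090.55 = 26.21
nΣx² − (Σx)² = 13587.24 − 13340.25 = 246.99; nΣy² − (Σy)² = 340.28 − 327.61 = 12.67
r = 26.21 / √(246.99 × 12.67) = 26.21 / 55.9407 ≈ 0.469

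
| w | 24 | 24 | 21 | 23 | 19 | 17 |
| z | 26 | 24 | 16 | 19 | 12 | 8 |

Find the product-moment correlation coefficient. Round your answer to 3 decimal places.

n = 6, Σw = 128, Σz = 105, Σw² = 2772, Σz² = 2077, Σwz = 2337
nΣwz − ΣwΣz = 14022 − 13440 = 582
nΣw² − (Σw)² = 16632 − 16384 = 248; nΣz² − (Σz)² = 12462 − 11025 = 1437
r = 582 / √(248 × 1437) = 582 / 596.9724 ≈ 0.975

0.975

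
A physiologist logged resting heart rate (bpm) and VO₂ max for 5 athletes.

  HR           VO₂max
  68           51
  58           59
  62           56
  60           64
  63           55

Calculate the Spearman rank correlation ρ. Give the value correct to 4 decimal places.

-0.9000

Rank HR: 5, 1, 3, 2, 4
Rank VO₂max: 1, 4, 3, 5, 2
d = rank(HR) − rank(VO₂max): 4, -3, 0, -3, 2; Σd² = 38
ρ = 1 − 6Σd² / [n(n²−1)] = 1 − 6×38 / (5×24) = 1 − 228/120 ≈ -0.9000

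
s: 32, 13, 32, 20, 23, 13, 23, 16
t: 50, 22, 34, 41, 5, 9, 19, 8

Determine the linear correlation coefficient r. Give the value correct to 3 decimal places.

0.623

n = 8, Σs = 172, Σt = 188, Σs² = 4100, Σt² = 6352, Σst = 4591
nΣst − ΣsΣt = 36728 − 32336 = 4392
nΣs² − (Σs)² = 32800 − 29584 = 3216; nΣt² − (Σt)² = 50816 − 35344 = 15472
r = 4392 / √(3216 × 15472) = 4392 / 7053.9317 ≈ 0.623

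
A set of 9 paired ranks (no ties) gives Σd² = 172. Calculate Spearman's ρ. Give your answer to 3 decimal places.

-0.433

ρ = 1 − 6Σd² / [n(n²−1)] = 1 − 6×172 / (9×80)
  = 1 − 1032/720 = 1 − 1.4333 ≈ -0.433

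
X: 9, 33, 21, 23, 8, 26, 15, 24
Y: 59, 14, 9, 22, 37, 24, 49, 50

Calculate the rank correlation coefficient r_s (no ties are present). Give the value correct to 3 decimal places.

Rank X: 2, 8, 4, 5, 1, 7, 3, 6
Rank Y: 8, 2, 1, 3, 5, 4, 6, 7
d = rank(X) − rank(Y): -6, 6, 3, 2, -4, 3, -3, -1; Σd² = 120
ρ = 1 − 6Σd² / [n(n²−1)] = 1 − 6×120 / (8×63) = 1 − 720/504 ≈ -0.429

-0.429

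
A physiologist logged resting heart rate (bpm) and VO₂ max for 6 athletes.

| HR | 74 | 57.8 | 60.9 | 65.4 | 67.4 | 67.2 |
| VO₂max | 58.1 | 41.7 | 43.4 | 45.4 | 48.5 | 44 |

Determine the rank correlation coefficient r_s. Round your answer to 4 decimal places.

0.9429

Rank HR: 6, 1, 2, 3, 5, 4
Rank VO₂max: 6, 1, 2, 4, 5, 3
d = rank(HR) − rank(VO₂max): 0, 0, 0, -1, 0, 1; Σd² = 2
ρ = 1 − 6Σd² / [n(n²−1)] = 1 − 6×2 / (6×35) = 1 − 12/210 ≈ 0.9429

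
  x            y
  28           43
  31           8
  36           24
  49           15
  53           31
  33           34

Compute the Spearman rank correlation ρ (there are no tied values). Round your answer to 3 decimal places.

Rank x: 1, 2, 4, 5, 6, 3
Rank y: 6, 1, 3, 2, 4, 5
d = rank(x) − rank(y): -5, 1, 1, 3, 2, -2; Σd² = 44
ρ = 1 − 6Σd² / [n(n²−1)] = 1 − 6×44 / (6×35) = 1 − 264/210 ≈ -0.257

-0.257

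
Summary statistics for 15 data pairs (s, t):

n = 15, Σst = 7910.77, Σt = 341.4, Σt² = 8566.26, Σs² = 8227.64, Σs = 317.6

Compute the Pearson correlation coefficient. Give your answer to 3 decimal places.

0.624

r = (nΣst − ΣsΣt) / √[(nΣs² − (Σs)²)(nΣt² − (Σt)²)]
Numerator: 15×7910.77 − 317.6×341.4 = 10232.91
Denominator: √[(123414.6 − 100869.76)(128493.9 − 116553.96)] = √[22544.84 × 11939.94] = 16406.8290
r = 10232.91 / 16406.8290 ≈ 0.624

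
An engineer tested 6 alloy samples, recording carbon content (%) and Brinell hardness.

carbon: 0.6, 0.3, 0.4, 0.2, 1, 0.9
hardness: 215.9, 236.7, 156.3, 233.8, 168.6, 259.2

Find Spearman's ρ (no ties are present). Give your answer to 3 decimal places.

Rank carbon: 4, 2, 3, 1, 6, 5
Rank hardness: 3, 5, 1, 4, 2, 6
d = rank(carbon) − rank(hardness): 1, -3, 2, -3, 4, -1; Σd² = 40
ρ = 1 − 6Σd² / [n(n²−1)] = 1 − 6×40 / (6×35) = 1 − 240/210 ≈ -0.143

-0.143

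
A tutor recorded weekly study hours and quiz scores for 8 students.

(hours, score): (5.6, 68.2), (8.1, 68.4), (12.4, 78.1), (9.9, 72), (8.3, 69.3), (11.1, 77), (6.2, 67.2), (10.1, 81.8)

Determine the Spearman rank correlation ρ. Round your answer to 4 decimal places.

Rank hours: 1, 3, 8, 5, 4, 7, 2, 6
Rank score: 2, 3, 7, 5, 4, 6, 1, 8
d = rank(hours) − rank(score): -1, 0, 1, 0, 0, 1, 1, -2; Σd² = 8
ρ = 1 − 6Σd² / [n(n²−1)] = 1 − 6×8 / (8×63) = 1 − 48/504 ≈ 0.9048

0.9048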